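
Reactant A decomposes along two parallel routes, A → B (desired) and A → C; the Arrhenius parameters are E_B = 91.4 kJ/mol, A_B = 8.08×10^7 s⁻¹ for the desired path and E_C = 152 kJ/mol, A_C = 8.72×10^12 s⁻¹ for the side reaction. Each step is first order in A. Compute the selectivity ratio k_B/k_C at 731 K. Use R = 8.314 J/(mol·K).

k_B/k_C = (A_B/A_C)·exp[−(E_B−E_C)/(RT)] = (A_B/A_C)·exp[(E_C−E_B)/(RT)].
(E_C−E_B)/(RT) = (152−91.4)×10³/(8.314×731) = 60600/6078 = 9.971.
k_B/k_C = (8.08×10^7/8.72×10^12)·exp(9.971) = 9.266×10^-6 × 21400 = 0.198.
Since E_B < E_C, lowering the temperature improves selectivity toward B.

0.198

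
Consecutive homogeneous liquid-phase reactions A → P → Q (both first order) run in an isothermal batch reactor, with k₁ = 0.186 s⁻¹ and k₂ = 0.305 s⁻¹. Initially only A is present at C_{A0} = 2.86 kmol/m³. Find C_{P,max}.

For a first-order series the maximum intermediate yield is C_{P,max}/C_{A0} = (k₁/k₂)^[k₂/(k₂−k₁)].
= (0.186/0.305)^(0.305/(0.305−0.186)) = (0.6098)^(2.563) = 0.2815.
C_{P,max} = 0.2815×2.86 = 0.805 kmol/m³.

0.805 kmol/m³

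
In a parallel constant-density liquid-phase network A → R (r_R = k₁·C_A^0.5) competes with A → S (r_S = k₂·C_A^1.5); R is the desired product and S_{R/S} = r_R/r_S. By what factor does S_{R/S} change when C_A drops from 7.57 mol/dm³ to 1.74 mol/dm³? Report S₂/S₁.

S_{R/S} = (k₁/k₂)·C_A⁻¹, so S₂/S₁ = (C_{A,2}/C_{A,1})⁻¹.
= 7.57/1.74 = 4.35.
Selectivity toward R rises as C_A falls — low-concentration operation is favoured.

4.35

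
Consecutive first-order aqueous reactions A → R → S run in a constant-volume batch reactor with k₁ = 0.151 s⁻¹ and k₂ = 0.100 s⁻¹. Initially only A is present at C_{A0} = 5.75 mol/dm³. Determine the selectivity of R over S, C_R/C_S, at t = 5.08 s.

3.15

The intermediate concentration in a first-order A→B→C sequence is C_R = k₁C_{A0}(e^(−k₁t) − e^(−k₂t))/(k₂−k₁).
e^(−k₁t) = e^(−0.151×5.08) = e^(−0.7671) = 0.4644; e^(−k₂t) = e^(−0.5080) = 0.6017.
C_R = 0.151×5.75/(0.100−0.151) × (0.4644−0.6017) = (-17.02)×(-0.1373) = 2.338 mol/dm³.
C_A = C_{A0}e^(−k₁t) = 2.670 mol/dm³, so C_S = C_{A0}−C_A−C_R = 0.7419 mol/dm³; C_R/C_S = 3.15.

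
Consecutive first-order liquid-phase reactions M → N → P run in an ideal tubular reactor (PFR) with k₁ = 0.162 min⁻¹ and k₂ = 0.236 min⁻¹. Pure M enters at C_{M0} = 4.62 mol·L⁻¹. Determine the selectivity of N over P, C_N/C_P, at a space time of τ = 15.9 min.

Solving the coupled first-order balances gives C_N(τ) = [k₁/(k₂−k₁)]·C_{M0}·(e^(−k₁τ) − e^(−k₂τ)).
e^(−k₁τ) = e^(−0.162×15.9) = e^(−2.576) = 0.07609; e^(−k₂τ) = e^(−3.752) = 0.02346.
C_N = 0.162×4.62/(0.236−0.162) × (0.07609−0.02346) = 10.11×0.05263 = 0.5323 mol·L⁻¹.
C_M = C_{M0}e^(−k₁τ) = 0.3515 mol·L⁻¹, so C_P = C_{M0}−C_M−C_N = 3.736 mol·L⁻¹; C_N/C_P = 0.142.

0.142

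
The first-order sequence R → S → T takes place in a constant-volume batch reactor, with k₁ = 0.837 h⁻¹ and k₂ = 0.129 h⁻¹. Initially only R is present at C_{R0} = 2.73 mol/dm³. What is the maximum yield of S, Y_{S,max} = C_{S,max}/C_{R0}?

0.711

Evaluating C_S at t_opt = ln(k₂/k₁)/(k₂−k₁) gives C_{S,max}/C_{R0} = (k₁/k₂)^[k₂/(k₂−k₁)].
= (0.837/0.129)^(0.129/(0.129−0.837)) = (6.488)^(-0.1822) = 0.7113.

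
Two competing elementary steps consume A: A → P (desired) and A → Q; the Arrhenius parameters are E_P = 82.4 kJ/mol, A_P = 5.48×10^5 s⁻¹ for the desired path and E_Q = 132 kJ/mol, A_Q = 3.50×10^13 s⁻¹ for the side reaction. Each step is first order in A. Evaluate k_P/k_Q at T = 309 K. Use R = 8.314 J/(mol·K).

Since both paths have the same order in A, the concentration cancels and S_{P/Q} = k_P/k_Q = (A_P/A_Q)·exp[(E_Q−E_P)/(RT)].
(E_Q−E_P)/(RT) = (132−82.4)×10³/(8.314×309) = 49600/2569 = 19.31.
k_P/k_Q = (5.48×10^5/3.50×10^13)·exp(19.31) = 1.566×10^-8 × 2.426×10^8 = 3.80.

3.80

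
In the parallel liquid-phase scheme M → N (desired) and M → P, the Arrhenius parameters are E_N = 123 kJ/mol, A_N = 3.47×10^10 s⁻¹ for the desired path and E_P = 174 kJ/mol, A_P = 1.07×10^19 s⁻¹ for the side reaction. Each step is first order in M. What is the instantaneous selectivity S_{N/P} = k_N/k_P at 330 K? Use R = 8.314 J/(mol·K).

k_N/k_P = (A_N/A_P)·exp[−(E_N−E_P)/(RT)] = (A_N/A_P)·exp[(E_P−E_N)/(RT)].
(E_P−E_N)/(RT) = (174−123)×10³/(8.314×330) = 51000/2744 = 18.59.
k_N/k_P = (3.47×10^10/1.07×10^19)·exp(18.59) = 3.243×10^-9 × 1.183×10^8 = 0.384.

0.384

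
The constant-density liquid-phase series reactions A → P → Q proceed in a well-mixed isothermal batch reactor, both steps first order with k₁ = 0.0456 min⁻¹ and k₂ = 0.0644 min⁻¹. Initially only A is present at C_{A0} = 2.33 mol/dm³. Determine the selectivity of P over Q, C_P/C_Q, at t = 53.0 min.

Solving the coupled first-order balances gives C_P(t) = [k₁/(k₂−k₁)]·C_{A0}·(e^(−k₁t) − e^(−k₂t)).
e^(−k₁t) = e^(−0.0456×53.0) = e^(−2.417) = 0.08921; e^(−k₂t) = e^(−3.413) = 0.03294.
C_P = 0.0456×2.33/(0.0644−0.0456) × (0.08921−0.03294) = 5.651×0.05627 = 0.3180 mol/dm³.
C_A = C_{A0}e^(−k₁t) = 0.2079 mol/dm³, so C_Q = C_{A0}−C_A−C_P = 1.804 mol/dm³; C_P/C_Q = 0.176.

0.176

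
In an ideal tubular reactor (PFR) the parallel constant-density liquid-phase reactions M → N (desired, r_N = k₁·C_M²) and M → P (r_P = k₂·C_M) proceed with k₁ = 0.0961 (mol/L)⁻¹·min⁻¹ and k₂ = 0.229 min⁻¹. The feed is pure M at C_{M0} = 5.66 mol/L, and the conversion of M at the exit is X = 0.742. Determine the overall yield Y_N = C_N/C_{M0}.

0.431

C_M = C_{M0}(1−X) = 1.460 mol/L.
Along a PFR/batch, dC_P/dC_M = −r_P/(r_N+r_P) = −k₂/(k₂+k₁·C_M).
Integrating from C_{M0} to C_M: C_P = (0.229/0.0961)·ln[(0.229+0.0961·5.66)/(0.229+0.0961·1.46)] = 2.383·ln(0.7729/0.3693) = 1.760 mol/L.
Then C_N = (C_{M0}−C_M) − C_P = 4.200 − 1.760 = 2.440 mol/L.
Y_N = C_N/C_{M0} = 2.440/5.66 = 0.431.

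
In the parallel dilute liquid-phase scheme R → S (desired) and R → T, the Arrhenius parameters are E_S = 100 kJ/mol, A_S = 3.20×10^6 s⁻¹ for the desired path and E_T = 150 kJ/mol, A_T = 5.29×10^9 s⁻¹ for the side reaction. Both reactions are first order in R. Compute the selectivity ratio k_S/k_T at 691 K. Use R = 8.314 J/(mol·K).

3.64

Since both paths have the same order in R, the concentration cancels and S_{S/T} = k_S/k_T = (A_S/A_T)·exp[(E_T−E_S)/(RT)].
(E_T−E_S)/(RT) = (150−100)×10³/(8.314×691) = 50000/5745 = 8.703.
k_S/k_T = (3.20×10^6/5.29×10^9)·exp(8.703) = 6.049×10^-4 × 6023 = 3.64.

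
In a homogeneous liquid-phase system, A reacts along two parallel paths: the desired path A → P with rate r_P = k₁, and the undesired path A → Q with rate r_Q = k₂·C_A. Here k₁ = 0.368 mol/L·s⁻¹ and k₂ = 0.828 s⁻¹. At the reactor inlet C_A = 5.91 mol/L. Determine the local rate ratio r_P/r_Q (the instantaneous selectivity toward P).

0.0752

S_{P/Q} = r_P/r_Q = (k₁)/(k₂·C_A) = (k₁/k₂)·C_A⁻¹.
= (0.368) / (0.828×5.910) = 0.3680/4.893 = 0.0752.
The undesired path is higher order in A, so low C_A (CSTR or dilute feed) favours P.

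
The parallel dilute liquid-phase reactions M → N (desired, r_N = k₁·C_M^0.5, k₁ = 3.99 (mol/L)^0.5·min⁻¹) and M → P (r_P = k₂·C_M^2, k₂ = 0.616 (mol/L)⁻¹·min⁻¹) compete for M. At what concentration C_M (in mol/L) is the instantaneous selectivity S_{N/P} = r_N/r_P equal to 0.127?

S_{N/P} = (k₁/k₂)·C_M^-1.5 ⇒ C_M = (S·k₂/k₁)^(1/(-1.5)).
= (0.127×0.616/3.99)^(-0.6667) = (0.01961)^(-0.6667) = 13.8 mol/L.

13.8 mol/L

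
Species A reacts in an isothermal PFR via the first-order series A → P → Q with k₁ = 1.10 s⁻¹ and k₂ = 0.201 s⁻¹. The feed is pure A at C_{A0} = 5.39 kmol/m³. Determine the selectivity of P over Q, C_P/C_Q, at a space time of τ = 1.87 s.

Solving the coupled first-order balances gives C_P(τ) = [k₁/(k₂−k₁)]·C_{A0}·(e^(−k₁τ) − e^(−k₂τ)).
e^(−k₁τ) = e^(−1.10×1.87) = e^(−2.057) = 0.1278; e^(−k₂τ) = e^(−0.3759) = 0.6867.
C_P = 1.10×5.39/(0.201−1.10) × (0.1278−0.6867) = (-6.595)×(-0.5589) = 3.686 kmol/m³.
C_A = C_{A0}e^(−k₁τ) = 0.6890 kmol/m³, so C_Q = C_{A0}−C_A−C_P = 1.015 kmol/m³; C_P/C_Q = 3.63.

3.63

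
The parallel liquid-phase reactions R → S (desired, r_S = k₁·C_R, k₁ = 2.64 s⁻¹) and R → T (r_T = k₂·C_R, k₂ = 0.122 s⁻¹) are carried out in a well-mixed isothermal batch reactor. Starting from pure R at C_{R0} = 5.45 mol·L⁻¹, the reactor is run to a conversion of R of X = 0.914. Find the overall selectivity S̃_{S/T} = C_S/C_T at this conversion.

C_R = C_{R0}(1−X) = 0.4687 mol·L⁻¹.
Both paths are first order in R, so the instantaneous fraction to S is constant: dC_S/d(−C_R) = k₁/(k₁+k₂) = 0.9558.
C_S = 0.9558·(C_{R0}−C_R) = 0.9558×4.981 = 4.76 mol·L⁻¹.
C_T = (C_{R0}−C_R)−C_S = 0.2200 mol·L⁻¹; S̃_{S/T} = 4.761/0.2200 = 21.6.

21.6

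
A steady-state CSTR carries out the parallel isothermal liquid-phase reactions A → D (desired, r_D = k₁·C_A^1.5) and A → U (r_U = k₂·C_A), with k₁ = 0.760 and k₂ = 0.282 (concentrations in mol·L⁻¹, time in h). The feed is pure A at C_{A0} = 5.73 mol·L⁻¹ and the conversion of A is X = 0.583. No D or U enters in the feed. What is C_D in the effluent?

2.69 mol·L⁻¹

Exit C_A = C_{A0}(1−X) = 5.73×0.417 = 2.389 mol·L⁻¹.
Rates in a CSTR are evaluated at the outlet concentration: r_D = 0.760×2.389^1.5 = 2.807, r_U = 0.282×2.389 = 0.6738.
Fraction of consumed A going to D: r_D/(r_D+r_U) = 0.8064.
C_D = 0.8064·C_{A0}·X = 0.8064×5.73×0.583 = 2.69 mol·L⁻¹.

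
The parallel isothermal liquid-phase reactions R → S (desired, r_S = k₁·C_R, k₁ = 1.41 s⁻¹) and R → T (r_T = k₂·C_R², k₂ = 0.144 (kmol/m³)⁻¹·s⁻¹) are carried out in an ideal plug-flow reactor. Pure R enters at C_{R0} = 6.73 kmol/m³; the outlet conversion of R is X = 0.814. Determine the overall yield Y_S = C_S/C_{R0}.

0.586

C_R = C_{R0}(1−X) = 1.252 kmol/m³.
Along a PFR/batch, dC_S/dC_R = −r_S/(r_S+r_T) = −k₁/(k₁+k₂·C_R).
Integrating from C_{R0} to C_R: C_S = (1.41/0.144)·ln[(1.41+0.144·6.73)/(1.41+0.144·1.25)] = 9.792·ln(2.379/1.590) = 3.944 kmol/m³.
Y_S = C_S/C_{R0} = 3.944/6.73 = 0.586.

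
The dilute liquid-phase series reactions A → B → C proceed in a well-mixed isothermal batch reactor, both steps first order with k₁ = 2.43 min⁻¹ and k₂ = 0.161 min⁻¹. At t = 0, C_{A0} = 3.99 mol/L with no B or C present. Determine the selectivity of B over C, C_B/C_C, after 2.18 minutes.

3.04

Solving the coupled first-order balances gives C_B(t) = [k₁/(k₂−k₁)]·C_{A0}·(e^(−k₁t) − e^(−k₂t)).
e^(−k₁t) = e^(−2.43×2.18) = e^(−5.297) = 0.005005; e^(−k₂t) = e^(−0.3510) = 0.7040.
C_B = 2.43×3.99/(0.161−2.43) × (0.005005−0.7040) = (-4.273)×(-0.6990) = 2.987 mol/L.
C_A = C_{A0}e^(−k₁t) = 0.01997 mol/L, so C_C = C_{A0}−C_A−C_B = 0.9832 mol/L; C_B/C_C = 3.04.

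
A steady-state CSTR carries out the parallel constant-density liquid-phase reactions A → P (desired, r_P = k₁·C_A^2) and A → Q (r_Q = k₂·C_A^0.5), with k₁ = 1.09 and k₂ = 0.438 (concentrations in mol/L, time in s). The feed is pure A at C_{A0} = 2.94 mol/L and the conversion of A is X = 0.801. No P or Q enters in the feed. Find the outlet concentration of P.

Exit C_A = C_{A0}(1−X) = 2.94×0.199 = 0.5851 mol/L.
A CSTR operates uniformly at the exit composition, giving r_P = 0.3731 and r_Q = 0.3350 (each k·C_A^n at C_A = 0.5851).
Fraction of consumed A going to P: r_P/(r_P+r_Q) = 0.5269.
C_P = 0.5269·C_{A0}·X = 0.5269×2.94×0.801 = 1.24 mol/L.

1.24 mol/L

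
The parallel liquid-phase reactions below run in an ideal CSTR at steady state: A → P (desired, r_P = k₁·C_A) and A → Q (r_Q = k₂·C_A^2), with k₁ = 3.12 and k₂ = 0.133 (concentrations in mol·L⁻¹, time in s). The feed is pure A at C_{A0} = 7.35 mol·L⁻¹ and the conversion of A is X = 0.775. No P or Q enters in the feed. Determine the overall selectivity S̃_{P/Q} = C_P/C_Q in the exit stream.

14.2

Exit C_A = C_{A0}(1−X) = 7.35×0.225 = 1.654 mol·L⁻¹.
A CSTR operates uniformly at the exit composition, giving r_P = 5.160 and r_Q = 0.3637 (each k·C_A^n at C_A = 1.654).
Overall selectivity = C_P/C_Q = r_Pτ/(r_Qτ) = r_P/r_Q = 14.2.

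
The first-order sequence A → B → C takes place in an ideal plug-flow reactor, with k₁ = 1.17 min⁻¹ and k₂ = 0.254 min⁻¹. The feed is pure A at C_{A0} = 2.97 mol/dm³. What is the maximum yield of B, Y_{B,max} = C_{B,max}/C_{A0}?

For a first-order series the maximum intermediate yield is C_{B,max}/C_{A0} = (k₁/k₂)^[k₂/(k₂−k₁)].
= (1.17/0.254)^(0.254/(0.254−1.17)) = (4.606)^(-0.2773) = 0.6547.

0.655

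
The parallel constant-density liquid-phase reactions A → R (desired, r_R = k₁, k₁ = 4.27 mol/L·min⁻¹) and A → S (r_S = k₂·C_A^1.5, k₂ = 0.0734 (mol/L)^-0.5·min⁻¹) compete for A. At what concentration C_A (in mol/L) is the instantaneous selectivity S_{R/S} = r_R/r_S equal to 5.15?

5.03 mol/L

S_{R/S} = (k₁/k₂)·C_A^-1.5 ⇒ C_A = (S·k₂/k₁)^(1/(-1.5)).
= (5.15×0.0734/4.27)^(-0.6667) = (0.08853)^(-0.6667) = 5.03 mol/L.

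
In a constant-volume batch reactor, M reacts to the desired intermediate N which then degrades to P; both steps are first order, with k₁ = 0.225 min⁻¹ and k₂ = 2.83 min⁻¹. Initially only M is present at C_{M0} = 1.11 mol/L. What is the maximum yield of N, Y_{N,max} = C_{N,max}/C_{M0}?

At the optimum, C_{N,max}/C_{M0} = (k₁/k₂)^[k₂/(k₂−k₁)].
= (0.225/2.83)^(2.83/(2.83−0.225)) = (0.07951)^(1.086) = 0.06389.

0.0639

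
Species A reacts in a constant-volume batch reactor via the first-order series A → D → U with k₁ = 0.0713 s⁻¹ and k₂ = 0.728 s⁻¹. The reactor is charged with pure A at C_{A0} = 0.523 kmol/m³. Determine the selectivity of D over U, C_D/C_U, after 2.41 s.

Solving the coupled first-order balances gives C_D(t) = [k₁/(k₂−k₁)]·C_{A0}·(e^(−k₁t) − e^(−k₂t)).
e^(−k₁t) = e^(−0.0713×2.41) = e^(−0.1718) = 0.8421; e^(−k₂t) = e^(−1.754) = 0.1730.
C_D = 0.0713×0.523/(0.728−0.0713) × (0.8421−0.1730) = 0.05678×0.6691 = 0.03800 kmol/m³.
C_A = C_{A0}e^(−k₁t) = 0.4404 kmol/m³, so C_U = C_{A0}−C_A−C_D = 0.04458 kmol/m³; C_D/C_U = 0.852.

0.852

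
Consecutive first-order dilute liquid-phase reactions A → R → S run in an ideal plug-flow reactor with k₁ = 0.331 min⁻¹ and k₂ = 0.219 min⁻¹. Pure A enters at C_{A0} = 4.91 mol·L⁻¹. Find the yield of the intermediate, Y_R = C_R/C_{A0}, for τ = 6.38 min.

The intermediate concentration in a first-order A→B→C sequence is C_R = k₁C_{A0}(e^(−k₁τ) − e^(−k₂τ))/(k₂−k₁).
e^(−k₁τ) = e^(−0.331×6.38) = e^(−2.112) = 0.1210; e^(−k₂τ) = e^(−1.397) = 0.2473.
C_R = 0.331×4.91/(0.219−0.331) × (0.1210−0.2473) = (-14.51)×(-0.1263) = 1.832 mol·L⁻¹.
Y_R = C_R/C_{A0} = 1.832/4.91 = 0.373.

0.373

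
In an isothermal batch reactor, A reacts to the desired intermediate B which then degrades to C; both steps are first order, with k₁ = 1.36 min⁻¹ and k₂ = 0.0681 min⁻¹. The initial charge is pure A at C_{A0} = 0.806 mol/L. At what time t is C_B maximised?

2.32 min

Setting dC_B/dt = 0 gives t_opt = ln(k₂/k₁)/(k₂−k₁).
= ln(0.0681/1.36)/(0.0681−1.36) = ln(0.05007)/-1.292 = -2.994/-1.292 = 2.32 min.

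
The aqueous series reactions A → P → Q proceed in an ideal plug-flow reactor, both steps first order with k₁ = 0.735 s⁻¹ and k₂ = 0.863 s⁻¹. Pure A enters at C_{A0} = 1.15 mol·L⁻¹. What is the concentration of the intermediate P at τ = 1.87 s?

0.356 mol·L⁻¹

Solving the coupled first-order balances gives C_P(τ) = [k₁/(k₂−k₁)]·C_{A0}·(e^(−k₁τ) − e^(−k₂τ)).
e^(−k₁τ) = e^(−0.735×1.87) = e^(−1.374) = 0.2530; e^(−k₂τ) = e^(−1.614) = 0.1991.
C_P = 0.735×1.15/(0.863−0.735) × (0.2530−0.1991) = 6.604×0.05385 = 0.3556 mol·L⁻¹.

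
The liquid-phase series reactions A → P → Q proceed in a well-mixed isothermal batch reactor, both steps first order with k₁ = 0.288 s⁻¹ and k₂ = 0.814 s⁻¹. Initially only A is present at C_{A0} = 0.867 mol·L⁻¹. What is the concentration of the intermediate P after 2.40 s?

0.171 mol·L⁻¹

The intermediate concentration in a first-order A→B→C sequence is C_P = k₁C_{A0}(e^(−k₁t) − e^(−k₂t))/(k₂−k₁).
e^(−k₁t) = e^(−0.288×2.40) = e^(−0.6912) = 0.5010; e^(−k₂t) = e^(−1.954) = 0.1418.
C_P = 0.288×0.867/(0.814−0.288) × (0.5010−0.1418) = 0.4747×0.3592 = 0.1705 mol·L⁻¹.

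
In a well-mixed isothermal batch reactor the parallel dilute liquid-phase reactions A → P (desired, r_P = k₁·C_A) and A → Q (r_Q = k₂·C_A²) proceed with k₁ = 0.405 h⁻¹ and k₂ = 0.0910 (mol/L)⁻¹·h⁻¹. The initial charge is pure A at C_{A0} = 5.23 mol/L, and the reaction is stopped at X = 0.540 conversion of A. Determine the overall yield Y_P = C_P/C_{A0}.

0.294

C_A = C_{A0}(1−X) = 2.406 mol/L.
Along a PFR/batch, dC_P/dC_A = −r_P/(r_P+r_Q) = −k₁/(k₁+k₂·C_A).
Integrating from C_{A0} to C_A: C_P = (0.405/0.0910)·ln[(0.405+0.0910·5.23)/(0.405+0.0910·2.41)] = 4.451·ln(0.8809/0.6239) = 1.535 mol/L.
Y_P = C_P/C_{A0} = 1.535/5.23 = 0.294.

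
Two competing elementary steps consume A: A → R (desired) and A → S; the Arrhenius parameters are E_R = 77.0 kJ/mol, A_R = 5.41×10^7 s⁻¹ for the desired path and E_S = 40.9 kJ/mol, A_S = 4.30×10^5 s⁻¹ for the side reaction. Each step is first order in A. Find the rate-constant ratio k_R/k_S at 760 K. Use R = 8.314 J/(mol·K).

With equal orders, S_{R/S} = k_R/k_S = (A_R/A_S)·exp[(E_S−E_R)/(RT)].
(E_S−E_R)/(RT) = (40.9−77.0)×10³/(8.314×760) = -36100/6319 = -5.713.
k_R/k_S = (5.41×10^7/4.30×10^5)·exp(-5.713) = 125.8 × 0.003302 = 0.415.
Since E_R > E_S, raising the temperature improves selectivity toward R.

0.415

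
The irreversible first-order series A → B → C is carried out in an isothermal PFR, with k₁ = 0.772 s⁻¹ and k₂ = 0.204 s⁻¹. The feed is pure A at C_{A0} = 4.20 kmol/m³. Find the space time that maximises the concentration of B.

2.34 s

Setting dC_B/dτ = 0 gives τ_opt = ln(k₂/k₁)/(k₂−k₁).
= ln(0.204/0.772)/(0.204−0.772) = ln(0.2642)/-0.5680 = -1.331/-0.5680 = 2.34 s.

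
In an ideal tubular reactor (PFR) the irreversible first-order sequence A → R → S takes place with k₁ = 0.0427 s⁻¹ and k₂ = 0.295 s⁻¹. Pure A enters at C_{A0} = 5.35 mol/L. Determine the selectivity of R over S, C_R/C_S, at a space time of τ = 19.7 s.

The intermediate concentration in a first-order A→B→C sequence is C_R = k₁C_{A0}(e^(−k₁τ) − e^(−k₂τ))/(k₂−k₁).
e^(−k₁τ) = e^(−0.0427×19.7) = e^(−0.8412) = 0.4312; e^(−k₂τ) = e^(−5.811) = 0.002993.
C_R = 0.0427×5.35/(0.295−0.0427) × (0.4312−0.002993) = 0.9054×0.4282 = 0.3877 mol/L.
C_A = C_{A0}e^(−k₁τ) = 2.307 mol/L, so C_S = C_{A0}−C_A−C_R = 2.655 mol/L; C_R/C_S = 0.146.

0.146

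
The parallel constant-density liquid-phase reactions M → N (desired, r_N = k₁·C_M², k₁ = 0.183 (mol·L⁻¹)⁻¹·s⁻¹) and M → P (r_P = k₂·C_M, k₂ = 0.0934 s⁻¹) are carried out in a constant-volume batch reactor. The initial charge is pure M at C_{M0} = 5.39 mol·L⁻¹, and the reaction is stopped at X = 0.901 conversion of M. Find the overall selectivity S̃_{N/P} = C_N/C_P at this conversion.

C_M = C_{M0}(1−X) = 0.5336 mol·L⁻¹.
Along a PFR/batch, dC_P/dC_M = −r_P/(r_N+r_P) = −k₂/(k₂+k₁·C_M).
Integrating from C_{M0} to C_M: C_P = (0.0934/0.183)·ln[(0.0934+0.183·5.39)/(0.0934+0.183·0.534)] = 0.5104·ln(1.080/0.1911) = 0.8840 mol·L⁻¹.
Then C_N = (C_{M0}−C_M) − C_P = 4.856 − 0.8840 = 3.972 mol·L⁻¹.
S̃_{N/P} = C_N/C_P = 3.972/0.8840 = 4.49.

4.49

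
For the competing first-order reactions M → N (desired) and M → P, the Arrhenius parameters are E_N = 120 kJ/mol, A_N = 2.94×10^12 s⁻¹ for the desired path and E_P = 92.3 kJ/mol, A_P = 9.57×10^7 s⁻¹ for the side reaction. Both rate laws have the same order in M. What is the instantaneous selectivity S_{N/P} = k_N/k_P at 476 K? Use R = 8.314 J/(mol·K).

28.0

k_N/k_P = (A_N/A_P)·exp[−(E_N−E_P)/(RT)] = (A_N/A_P)·exp[(E_P−E_N)/(RT)].
(E_P−E_N)/(RT) = (92.3−120)×10³/(8.314×476) = -27700/3957 = -6.999.
k_N/k_P = (2.94×10^12/9.57×10^7)·exp(-6.999) = 30721 × 9.124×10^-4 = 28.0.
Since E_N > E_P, raising the temperature improves selectivity toward N.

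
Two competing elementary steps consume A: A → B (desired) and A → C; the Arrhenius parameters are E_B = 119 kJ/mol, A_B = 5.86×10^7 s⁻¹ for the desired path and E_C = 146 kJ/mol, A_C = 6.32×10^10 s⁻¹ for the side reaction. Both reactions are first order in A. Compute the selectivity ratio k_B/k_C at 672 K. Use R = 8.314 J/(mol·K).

0.116

k_B/k_C = (A_B/A_C)·exp[−(E_B−E_C)/(RT)] = (A_B/A_C)·exp[(E_C−E_B)/(RT)].
(E_C−E_B)/(RT) = (146−119)×10³/(8.314×672) = 27000/5587 = 4.833.
k_B/k_C = (5.86×10^7/6.32×10^10)·exp(4.833) = 9.272×10^-4 × 125.5 = 0.116.
Since E_B < E_C, lowering the temperature improves selectivity toward B.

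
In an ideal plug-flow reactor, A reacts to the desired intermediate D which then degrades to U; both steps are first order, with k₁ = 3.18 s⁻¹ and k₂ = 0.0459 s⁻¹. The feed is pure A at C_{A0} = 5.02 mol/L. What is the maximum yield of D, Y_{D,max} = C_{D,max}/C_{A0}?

For a first-order series the maximum intermediate yield is C_{D,max}/C_{A0} = (k₁/k₂)^[k₂/(k₂−k₁)].
= (3.18/0.0459)^(0.0459/(0.0459−3.18)) = (69.28)^(-0.01465) = 0.9398.

0.940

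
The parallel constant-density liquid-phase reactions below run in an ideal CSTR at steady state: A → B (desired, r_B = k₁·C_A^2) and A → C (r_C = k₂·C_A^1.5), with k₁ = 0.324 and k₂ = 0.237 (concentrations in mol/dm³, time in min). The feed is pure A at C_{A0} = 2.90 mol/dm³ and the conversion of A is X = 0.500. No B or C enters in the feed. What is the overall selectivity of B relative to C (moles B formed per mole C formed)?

Exit C_A = C_{A0}(1−X) = 2.90×0.500 = 1.450 mol/dm³.
In a CSTR the entire volume is at exit conditions, so r_B = 0.324×1.450^2 = 0.6812 and r_C = 0.237×1.450^1.5 = 0.4138.
Overall selectivity = C_B/C_C = r_Bτ/(r_Cτ) = r_B/r_C = 1.65.

1.65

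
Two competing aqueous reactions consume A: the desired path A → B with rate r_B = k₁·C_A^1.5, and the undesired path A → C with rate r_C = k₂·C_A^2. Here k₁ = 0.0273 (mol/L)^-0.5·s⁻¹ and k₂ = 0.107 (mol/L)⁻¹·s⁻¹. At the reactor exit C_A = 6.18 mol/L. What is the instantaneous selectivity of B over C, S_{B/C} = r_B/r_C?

S_{B/C} = r_B/r_C = (k₁·C_A^1.5)/(k₂·C_A^2) = (k₁/k₂)·C_A^-0.5.
= (0.0273×6.180^1.5) / (0.107×6.180^2) = 0.4194/4.087 = 0.103.

0.103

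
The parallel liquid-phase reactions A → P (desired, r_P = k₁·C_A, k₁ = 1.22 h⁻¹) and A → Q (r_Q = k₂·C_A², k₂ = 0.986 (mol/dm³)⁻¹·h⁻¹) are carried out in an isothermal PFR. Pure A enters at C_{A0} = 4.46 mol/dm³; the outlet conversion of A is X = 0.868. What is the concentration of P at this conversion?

C_A = C_{A0}(1−X) = 0.5887 mol/dm³.
Along a PFR/batch, dC_P/dC_A = −r_P/(r_P+r_Q) = −k₁/(k₁+k₂·C_A).
Integrating from C_{A0} to C_A: C_P = (1.22/0.986)·ln[(1.22+0.986·4.46)/(1.22+0.986·0.589)] = 1.237·ln(5.618/1.800) = 1.408 mol/dm³.

1.41 mol/dm³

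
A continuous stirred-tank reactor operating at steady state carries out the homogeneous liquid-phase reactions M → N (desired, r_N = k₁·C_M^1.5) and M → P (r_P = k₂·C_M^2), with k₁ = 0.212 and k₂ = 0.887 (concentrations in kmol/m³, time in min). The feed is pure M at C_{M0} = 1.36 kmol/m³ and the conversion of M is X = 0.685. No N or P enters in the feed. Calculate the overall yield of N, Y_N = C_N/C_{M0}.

Exit C_M = C_{M0}(1−X) = 1.36×0.315 = 0.4284 kmol/m³.
Rates in a CSTR are evaluated at the outlet concentration: r_N = 0.212×0.4284^1.5 = 0.05944, r_P = 0.887×0.4284^2 = 0.1628.
Fraction of consumed M going to N: r_N/(r_N+r_P) = 0.2675.
C_N = 0.2675·C_{M0}·X = 0.2675×1.36×0.685 = 0.249 kmol/m³; Y_N = C_N/C_{M0} = 0.183.

0.183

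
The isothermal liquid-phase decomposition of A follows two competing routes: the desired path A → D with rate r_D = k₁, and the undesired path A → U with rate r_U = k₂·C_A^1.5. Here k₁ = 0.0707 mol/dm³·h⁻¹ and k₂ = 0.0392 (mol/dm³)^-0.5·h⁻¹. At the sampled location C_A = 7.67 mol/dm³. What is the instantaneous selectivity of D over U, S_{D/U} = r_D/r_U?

0.0849

S_{D/U} = r_D/r_U = (k₁)/(k₂·C_A^1.5) = (k₁/k₂)·C_A^-1.5.
= (0.0707) / (0.0392×7.670^1.5) = 0.07070/0.8327 = 0.0849.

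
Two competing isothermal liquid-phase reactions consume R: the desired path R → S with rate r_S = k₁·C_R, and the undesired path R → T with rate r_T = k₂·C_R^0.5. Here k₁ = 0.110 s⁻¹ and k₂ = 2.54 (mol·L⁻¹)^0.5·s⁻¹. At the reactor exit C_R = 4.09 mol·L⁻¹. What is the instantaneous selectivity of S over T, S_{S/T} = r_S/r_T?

0.0876

S_{S/T} = r_S/r_T = (k₁·C_R)/(k₂·C_R^0.5) = (k₁/k₂)·C_R^0.5.
= (0.110×4.090) / (2.54×4.090^0.5) = 0.4499/5.137 = 0.0876.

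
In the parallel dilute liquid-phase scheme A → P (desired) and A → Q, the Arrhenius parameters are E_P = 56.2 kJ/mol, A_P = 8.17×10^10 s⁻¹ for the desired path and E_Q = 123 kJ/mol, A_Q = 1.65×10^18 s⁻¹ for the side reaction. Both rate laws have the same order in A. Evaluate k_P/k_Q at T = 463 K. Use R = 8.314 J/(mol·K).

k_P/k_Q = (A_P/A_Q)·exp[−(E_P−E_Q)/(RT)] = (A_P/A_Q)·exp[(E_Q−E_P)/(RT)].
(E_Q−E_P)/(RT) = (123−56.2)×10³/(8.314×463) = 66800/3849 = 17.35.
k_P/k_Q = (8.17×10^10/1.65×10^18)·exp(17.35) = 4.952×10^-8 × 3.440×10^7 = 1.70.
Since E_P < E_Q, lowering the temperature improves selectivity toward P.

1.70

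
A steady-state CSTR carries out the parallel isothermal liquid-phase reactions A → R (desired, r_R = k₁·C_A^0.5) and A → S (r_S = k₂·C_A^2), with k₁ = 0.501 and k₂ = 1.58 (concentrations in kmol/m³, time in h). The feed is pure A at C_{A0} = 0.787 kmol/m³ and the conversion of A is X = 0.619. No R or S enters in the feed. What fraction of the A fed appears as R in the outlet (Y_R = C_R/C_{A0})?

Exit C_A = C_{A0}(1−X) = 0.787×0.381 = 0.2998 kmol/m³.
Rates in a CSTR are evaluated at the outlet concentration: r_R = 0.501×0.2998^0.5 = 0.2743, r_S = 1.58×0.2998^2 = 0.1421.
Fraction of consumed A going to R: r_R/(r_R+r_S) = 0.6588.
C_R = 0.6588·C_{A0}·X = 0.6588×0.787×0.619 = 0.321 kmol/m³; Y_R = C_R/C_{A0} = 0.408.

0.408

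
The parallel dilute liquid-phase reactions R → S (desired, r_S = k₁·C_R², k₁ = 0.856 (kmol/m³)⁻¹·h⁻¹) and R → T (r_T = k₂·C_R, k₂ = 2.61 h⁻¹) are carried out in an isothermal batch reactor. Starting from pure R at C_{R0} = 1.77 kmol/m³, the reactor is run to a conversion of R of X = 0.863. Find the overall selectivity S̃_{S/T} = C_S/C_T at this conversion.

0.314

C_R = C_{R0}(1−X) = 0.2425 kmol/m³.
Along a PFR/batch, dC_T/dC_R = −r_T/(r_S+r_T) = −k₂/(k₂+k₁·C_R).
Integrating from C_{R0} to C_R: C_T = (2.61/0.856)·ln[(2.61+0.856·1.77)/(2.61+0.856·0.242)] = 3.049·ln(4.125/2.818) = 1.162 kmol/m³.
Then C_S = (C_{R0}−C_R) − C_T = 1.528 − 1.162 = 0.3651 kmol/m³.
S̃_{S/T} = C_S/C_T = 0.3651/1.162 = 0.314.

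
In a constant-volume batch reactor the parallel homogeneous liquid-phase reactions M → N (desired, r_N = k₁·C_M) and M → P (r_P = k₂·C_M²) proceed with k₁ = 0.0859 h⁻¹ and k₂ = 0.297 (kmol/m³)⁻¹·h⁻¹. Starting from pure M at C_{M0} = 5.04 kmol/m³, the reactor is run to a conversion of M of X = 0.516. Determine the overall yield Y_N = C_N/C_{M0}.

0.0384

C_M = C_{M0}(1−X) = 2.439 kmol/m³.
Along a PFR/batch, dC_N/dC_M = −r_N/(r_N+r_P) = −k₁/(k₁+k₂·C_M).
Integrating from C_{M0} to C_M: C_N = (0.0859/0.297)·ln[(0.0859+0.297·5.04)/(0.0859+0.297·2.44)] = 0.2892·ln(1.583/0.8104) = 0.1936 kmol/m³.
Y_N = C_N/C_{M0} = 0.1936/5.04 = 0.0384.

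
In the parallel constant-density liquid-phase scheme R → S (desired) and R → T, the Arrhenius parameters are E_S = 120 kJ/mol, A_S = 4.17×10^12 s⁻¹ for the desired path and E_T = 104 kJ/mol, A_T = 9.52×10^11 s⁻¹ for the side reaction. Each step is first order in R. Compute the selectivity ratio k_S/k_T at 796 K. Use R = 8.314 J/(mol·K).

0.390

k_S/k_T = (A_S/A_T)·exp[−(E_S−E_T)/(RT)] = (A_S/A_T)·exp[(E_T−E_S)/(RT)].
(E_T−E_S)/(RT) = (104−120)×10³/(8.314×796) = -16000/6618 = -2.418.
k_S/k_T = (4.17×10^12/9.52×10^11)·exp(-2.418) = 4.380 × 0.08913 = 0.390.
Since E_S > E_T, raising the temperature improves selectivity toward S.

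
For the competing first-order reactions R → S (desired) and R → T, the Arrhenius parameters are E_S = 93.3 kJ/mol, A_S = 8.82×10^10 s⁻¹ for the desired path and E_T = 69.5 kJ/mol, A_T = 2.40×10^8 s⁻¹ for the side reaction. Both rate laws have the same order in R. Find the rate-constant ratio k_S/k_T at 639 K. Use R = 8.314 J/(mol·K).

k_S/k_T = (A_S/A_T)·exp[−(E_S−E_T)/(RT)] = (A_S/A_T)·exp[(E_T−E_S)/(RT)].
(E_T−E_S)/(RT) = (69.5−93.3)×10³/(8.314×639) = -23800/5313 = -4.480.
k_S/k_T = (8.82×10^10/2.40×10^8)·exp(-4.480) = 367.5 × 0.01133 = 4.17.

4.17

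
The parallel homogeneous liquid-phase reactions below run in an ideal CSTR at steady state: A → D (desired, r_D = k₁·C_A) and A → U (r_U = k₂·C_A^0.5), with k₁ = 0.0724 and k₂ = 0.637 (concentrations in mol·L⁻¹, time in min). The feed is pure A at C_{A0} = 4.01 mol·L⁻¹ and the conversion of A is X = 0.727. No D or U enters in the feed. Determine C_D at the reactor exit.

Exit C_A = C_{A0}(1−X) = 4.01×0.273 = 1.095 mol·L⁻¹.
A CSTR operates uniformly at the exit composition, giving r_D = 0.07926 and r_U = 0.6665 (each k·C_A^n at C_A = 1.095).
Fraction of consumed A going to D: r_D/(r_D+r_U) = 0.1063.
C_D = 0.1063·C_{A0}·X = 0.1063×4.01×0.727 = 0.310 mol·L⁻¹.

0.310 mol·L⁻¹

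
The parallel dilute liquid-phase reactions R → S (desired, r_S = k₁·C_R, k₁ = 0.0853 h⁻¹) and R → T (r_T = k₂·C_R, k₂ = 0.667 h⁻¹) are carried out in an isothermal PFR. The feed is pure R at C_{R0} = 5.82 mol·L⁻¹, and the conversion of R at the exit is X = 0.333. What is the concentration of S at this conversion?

C_R = C_{R0}(1−X) = 3.882 mol·L⁻¹.
Both paths are first order in R, so the instantaneous fraction to S is constant: dC_S/d(−C_R) = k₁/(k₁+k₂) = 0.1134.
C_S = 0.1134·(C_{R0}−C_R) = 0.1134×1.938 = 0.220 mol·L⁻¹.

0.220 mol·L⁻¹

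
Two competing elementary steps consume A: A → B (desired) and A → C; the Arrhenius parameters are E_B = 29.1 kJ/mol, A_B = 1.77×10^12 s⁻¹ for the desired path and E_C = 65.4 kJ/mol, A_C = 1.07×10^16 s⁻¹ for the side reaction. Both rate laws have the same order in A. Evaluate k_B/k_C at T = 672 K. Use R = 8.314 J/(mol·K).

Since both paths have the same order in A, the concentration cancels and S_{B/C} = k_B/k_C = (A_B/A_C)·exp[(E_C−E_B)/(RT)].
(E_C−E_B)/(RT) = (65.4−29.1)×10³/(8.314×672) = 36300/5587 = 6.497.
k_B/k_C = (1.77×10^12/1.07×10^16)·exp(6.497) = 1.654×10^-4 × 663.3 = 0.110.
Since E_B < E_C, lowering the temperature improves selectivity toward B.

0.110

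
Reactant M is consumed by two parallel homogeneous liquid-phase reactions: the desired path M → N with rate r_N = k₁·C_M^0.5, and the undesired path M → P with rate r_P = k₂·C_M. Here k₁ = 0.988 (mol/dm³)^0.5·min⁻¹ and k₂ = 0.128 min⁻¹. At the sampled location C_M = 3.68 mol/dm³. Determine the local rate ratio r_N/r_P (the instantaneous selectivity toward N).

S_{N/P} = r_N/r_P = (k₁·C_M^0.5)/(k₂·C_M) = (k₁/k₂)·C_M^-0.5.
= (0.988×3.680^0.5) / (0.128×3.680) = 1.895/0.4710 = 4.02.
The undesired path is higher order in M, so low C_M (CSTR or dilute feed) favours N.

4.02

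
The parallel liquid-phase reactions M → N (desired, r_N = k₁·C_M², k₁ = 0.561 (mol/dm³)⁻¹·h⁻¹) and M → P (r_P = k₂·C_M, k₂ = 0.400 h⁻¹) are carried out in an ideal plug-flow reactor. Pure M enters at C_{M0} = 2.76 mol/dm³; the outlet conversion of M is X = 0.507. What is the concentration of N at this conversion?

1.03 mol/dm³

C_M = C_{M0}(1−X) = 1.361 mol/dm³.
Along a PFR/batch, dC_P/dC_M = −r_P/(r_N+r_P) = −k₂/(k₂+k₁·C_M).
Integrating from C_{M0} to C_M: C_P = (0.400/0.561)·ln[(0.400+0.561·2.76)/(0.400+0.561·1.36)] = 0.7130·ln(1.948/1.163) = 0.3677 mol/dm³.
Then C_N = (C_{M0}−C_M) − C_P = 1.399 − 0.3677 = 1.032 mol/dm³.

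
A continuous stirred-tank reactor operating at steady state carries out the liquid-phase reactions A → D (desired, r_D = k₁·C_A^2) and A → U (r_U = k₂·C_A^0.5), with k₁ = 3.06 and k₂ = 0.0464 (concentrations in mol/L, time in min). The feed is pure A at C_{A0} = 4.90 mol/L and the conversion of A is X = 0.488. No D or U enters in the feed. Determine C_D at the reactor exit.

2.38 mol/L

Exit C_A = C_{A0}(1−X) = 4.90×0.512 = 2.509 mol/L.
In a CSTR the entire volume is at exit conditions, so r_D = 3.06×2.509^2 = 19.26 and r_U = 0.0464×2.509^0.5 = 0.07349.
Fraction of consumed A going to D: r_D/(r_D+r_U) = 0.9962.
C_D = 0.9962·C_{A0}·X = 0.9962×4.90×0.488 = 2.38 mol/L.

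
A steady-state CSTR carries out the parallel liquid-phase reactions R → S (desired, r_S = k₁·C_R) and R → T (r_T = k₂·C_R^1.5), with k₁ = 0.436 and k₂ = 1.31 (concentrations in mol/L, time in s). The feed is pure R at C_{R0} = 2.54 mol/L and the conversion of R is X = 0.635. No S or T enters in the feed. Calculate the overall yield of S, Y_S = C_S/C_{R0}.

0.163

Exit C_R = C_{R0}(1−X) = 2.54×0.365 = 0.9271 mol/L.
A CSTR operates uniformly at the exit composition, giving r_S = 0.4042 and r_T = 1.169 (each k·C_R^n at C_R = 0.9271).
Fraction of consumed R going to S: r_S/(r_S+r_T) = 0.2569.
C_S = 0.2569·C_{R0}·X = 0.2569×2.54×0.635 = 0.414 mol/L; Y_S = C_S/C_{R0} = 0.163.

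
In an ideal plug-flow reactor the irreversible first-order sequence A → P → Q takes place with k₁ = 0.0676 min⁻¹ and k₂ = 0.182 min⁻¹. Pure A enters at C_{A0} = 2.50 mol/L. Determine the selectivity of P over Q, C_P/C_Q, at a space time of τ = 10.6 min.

0.657

The intermediate concentration in a first-order A→B→C sequence is C_P = k₁C_{A0}(e^(−k₁τ) − e^(−k₂τ))/(k₂−k₁).
e^(−k₁τ) = e^(−0.0676×10.6) = e^(−0.7166) = 0.4884; e^(−k₂τ) = e^(−1.929) = 0.1453.
C_P = 0.0676×2.50/(0.182−0.0676) × (0.4884−0.1453) = 1.477×0.3432 = 0.5069 mol/L.
C_A = C_{A0}e^(−k₁τ) = 1.221 mol/L, so C_Q = C_{A0}−C_A−C_P = 0.7720 mol/L; C_P/C_Q = 0.657.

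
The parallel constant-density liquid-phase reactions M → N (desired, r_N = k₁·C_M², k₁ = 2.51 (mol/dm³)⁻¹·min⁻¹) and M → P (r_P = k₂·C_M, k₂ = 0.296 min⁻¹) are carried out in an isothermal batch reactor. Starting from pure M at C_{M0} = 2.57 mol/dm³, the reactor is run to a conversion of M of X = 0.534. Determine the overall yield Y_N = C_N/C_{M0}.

C_M = C_{M0}(1−X) = 1.198 mol/dm³.
Along a PFR/batch, dC_P/dC_M = −r_P/(r_N+r_P) = −k₂/(k₂+k₁·C_M).
Integrating from C_{M0} to C_M: C_P = (0.296/2.51)·ln[(0.296+2.51·2.57)/(0.296+2.51·1.20)] = 0.1179·ln(6.747/3.302) = 0.08426 mol/dm³.
Then C_N = (C_{M0}−C_M) − C_P = 1.372 − 0.08426 = 1.288 mol/dm³.
Y_N = C_N/C_{M0} = 1.288/2.57 = 0.501.

0.501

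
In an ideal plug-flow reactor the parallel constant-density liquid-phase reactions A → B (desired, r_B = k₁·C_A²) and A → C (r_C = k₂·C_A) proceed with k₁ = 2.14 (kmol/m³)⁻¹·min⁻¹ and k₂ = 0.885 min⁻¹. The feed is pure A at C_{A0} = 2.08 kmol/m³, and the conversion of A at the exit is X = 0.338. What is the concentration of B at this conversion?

0.566 kmol/m³

C_A = C_{A0}(1−X) = 1.377 kmol/m³.
Along a PFR/batch, dC_C/dC_A = −r_C/(r_B+r_C) = −k₂/(k₂+k₁·C_A).
Integrating from C_{A0} to C_A: C_C = (0.885/2.14)·ln[(0.885+2.14·2.08)/(0.885+2.14·1.38)] = 0.4136·ln(5.336/3.832) = 0.1370 kmol/m³.
Then C_B = (C_{A0}−C_A) − C_C = 0.7030 − 0.1370 = 0.5661 kmol/m³.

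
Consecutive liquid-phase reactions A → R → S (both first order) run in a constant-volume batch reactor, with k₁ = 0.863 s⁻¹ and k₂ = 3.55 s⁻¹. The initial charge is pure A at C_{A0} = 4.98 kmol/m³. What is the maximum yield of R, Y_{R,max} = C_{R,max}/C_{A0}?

Evaluating C_R at t_opt = ln(k₂/k₁)/(k₂−k₁) gives C_{R,max}/C_{A0} = (k₁/k₂)^[k₂/(k₂−k₁)].
= (0.863/3.55)^(3.55/(3.55−0.863)) = (0.2431)^(1.321) = 0.1544.

0.154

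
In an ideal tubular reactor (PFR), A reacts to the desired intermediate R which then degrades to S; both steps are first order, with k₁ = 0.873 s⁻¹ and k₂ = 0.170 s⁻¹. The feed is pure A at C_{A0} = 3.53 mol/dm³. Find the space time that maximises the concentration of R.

Setting dC_R/dτ = 0 gives τ_opt = ln(k₂/k₁)/(k₂−k₁).
= ln(0.170/0.873)/(0.170−0.873) = ln(0.1947)/-0.7030 = -1.636/-0.7030 = 2.33 s.

2.33 s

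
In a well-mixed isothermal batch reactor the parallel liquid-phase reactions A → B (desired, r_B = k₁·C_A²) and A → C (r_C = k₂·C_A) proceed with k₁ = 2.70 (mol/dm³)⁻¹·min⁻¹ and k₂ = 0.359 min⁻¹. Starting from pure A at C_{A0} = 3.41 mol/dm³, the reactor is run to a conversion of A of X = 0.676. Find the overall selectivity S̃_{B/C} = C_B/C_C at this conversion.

C_A = C_{A0}(1−X) = 1.105 mol/dm³.
Along a PFR/batch, dC_C/dC_A = −r_C/(r_B+r_C) = −k₂/(k₂+k₁·C_A).
Integrating from C_{A0} to C_A: C_C = (0.359/2.70)·ln[(0.359+2.70·3.41)/(0.359+2.70·1.10)] = 0.1330·ln(9.566/3.342) = 0.1398 mol/dm³.
Then C_B = (C_{A0}−C_A) − C_C = 2.305 − 0.1398 = 2.165 mol/dm³.
S̃_{B/C} = C_B/C_C = 2.165/0.1398 = 15.5.

15.5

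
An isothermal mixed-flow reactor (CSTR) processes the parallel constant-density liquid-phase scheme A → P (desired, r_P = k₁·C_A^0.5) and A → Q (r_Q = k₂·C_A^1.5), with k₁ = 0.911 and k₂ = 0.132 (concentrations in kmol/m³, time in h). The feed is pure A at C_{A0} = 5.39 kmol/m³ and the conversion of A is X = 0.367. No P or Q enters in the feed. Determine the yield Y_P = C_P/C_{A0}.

Exit C_A = C_{A0}(1−X) = 5.39×0.633 = 3.412 kmol/m³.
A CSTR operates uniformly at the exit composition, giving r_P = 1.683 and r_Q = 0.8319 (each k·C_A^n at C_A = 3.412).
Fraction of consumed A going to P: r_P/(r_P+r_Q) = 0.6692.
C_P = 0.6692·C_{A0}·X = 0.6692×5.39×0.367 = 1.32 kmol/m³; Y_P = C_P/C_{A0} = 0.246.

0.246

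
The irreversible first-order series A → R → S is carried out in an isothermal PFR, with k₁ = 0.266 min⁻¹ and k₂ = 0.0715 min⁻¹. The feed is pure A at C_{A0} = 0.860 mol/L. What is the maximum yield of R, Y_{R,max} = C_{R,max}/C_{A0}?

Evaluating C_R at τ_opt = ln(k₂/k₁)/(k₂−k₁) gives C_{R,max}/C_{A0} = (k₁/k₂)^[k₂/(k₂−k₁)].
= (0.266/0.0715)^(0.0715/(0.0715−0.266)) = (3.720)^(-0.3676) = 0.6170.

0.617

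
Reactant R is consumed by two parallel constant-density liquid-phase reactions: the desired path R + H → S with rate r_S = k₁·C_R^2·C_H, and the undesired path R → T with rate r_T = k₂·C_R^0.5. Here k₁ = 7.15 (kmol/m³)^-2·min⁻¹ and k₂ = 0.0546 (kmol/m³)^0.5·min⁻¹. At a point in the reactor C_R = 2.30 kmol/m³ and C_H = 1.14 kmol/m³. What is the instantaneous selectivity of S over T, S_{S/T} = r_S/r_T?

S_{S/T} = r_S/r_T = (k₁·C_R^2·C_H)/(k₂·C_R^0.5) = (k₁/k₂)·C_R^1.5·C_H.
= (7.15×2.300^2×1.140) / (0.0546×2.300^0.5) = 43.12/0.08280 = 521.
Since the desired path is higher order in R, keeping C_R high (PFR or concentrated feed) favours S.

521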